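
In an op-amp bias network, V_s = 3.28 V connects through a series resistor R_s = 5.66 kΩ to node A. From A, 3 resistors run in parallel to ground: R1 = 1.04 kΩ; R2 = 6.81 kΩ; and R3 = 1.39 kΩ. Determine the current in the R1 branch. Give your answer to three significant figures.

I ≈ 0.278 mA

Combine the parallel branches: R_p = (1/1.04 + 1/6.81 + 1/1.39)⁻¹ = 0.5471 kΩ.
V_A by voltage divider: V_A = 3.28 × 0.5471/(5.66 + 0.5471) = 0.2891 V.
Branch current I = V_A/R1 = 0.2891/1.04 = 0.2780 mA.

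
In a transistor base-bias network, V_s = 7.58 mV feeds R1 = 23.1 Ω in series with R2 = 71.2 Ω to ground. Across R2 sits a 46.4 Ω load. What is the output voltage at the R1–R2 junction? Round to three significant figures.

V_out ≈ 4.16 mV

R2 ‖ R_L = (71.2 × 46.4)/(71.2 + 46.4) = 28.09 Ω.
Voltage divider with the loaded lower leg: V_out = 7.58 × 28.09/(23.1 + 28.09) = 7.58 × 0.5488 = 4.160 mV.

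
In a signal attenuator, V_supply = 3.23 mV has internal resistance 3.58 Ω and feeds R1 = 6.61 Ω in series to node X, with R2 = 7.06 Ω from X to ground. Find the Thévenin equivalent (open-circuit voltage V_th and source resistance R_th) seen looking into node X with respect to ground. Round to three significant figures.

V_th ≈ 1.32 mV, R_th ≈ 4.17 Ω

R1' = 3.58 + 6.61 = 10.19 Ω (source resistance + R1).
Open-circuit (no load on X): V_th = V_supply · R2/(R1' + R2) = 3.23 × 7.06/(10.19 + 7.06) = 1.322 mV.
With V_supply suppressed (replaced by a short), R_th = R1' ‖ R2 = (10.19 × 7.06)/(10.19 + 7.06) = 4.171 Ω.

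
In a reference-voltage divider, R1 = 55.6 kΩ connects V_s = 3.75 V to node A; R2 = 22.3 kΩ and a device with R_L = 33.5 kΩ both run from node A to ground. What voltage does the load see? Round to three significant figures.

R2 ‖ R_L = (22.3 × 33.5)/(22.3 + 33.5) = 13.39 kΩ.
Voltage divider with the loaded lower leg: V_out = 3.75 × 13.39/(55.6 + 13.39) = 3.75 × 0.1941 = 0.7277 V.
(Unloaded it would be 1.07 V; the load pulls it down.)

V_out ≈ 0.728 V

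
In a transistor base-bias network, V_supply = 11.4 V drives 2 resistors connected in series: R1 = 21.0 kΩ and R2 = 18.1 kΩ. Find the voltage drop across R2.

V ≈ 5.28 V

Series total: ΣR = 21.0 + 18.1 = 39.10 kΩ.
Voltage divider: V = V_supply · (18.10 / 39.10) = 11.4 × 0.4629 = 5.277 V.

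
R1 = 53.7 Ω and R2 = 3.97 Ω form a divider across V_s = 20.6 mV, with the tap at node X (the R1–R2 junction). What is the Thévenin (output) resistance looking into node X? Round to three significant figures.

R_th ≈ 3.70 Ω

Looking into X with the source shorted: R_th = R1·R2/(R1+R2) = 53.70 × 3.97/57.67 = 3.697 Ω.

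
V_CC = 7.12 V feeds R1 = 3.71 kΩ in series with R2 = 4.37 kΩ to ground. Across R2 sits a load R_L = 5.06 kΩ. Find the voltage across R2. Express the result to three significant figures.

The load sits in parallel with R2, giving an effective lower resistance R2' = R2·R_L/(R2+R_L) = 2.345 kΩ.
Voltage divider with the loaded lower leg: V_out = 7.12 × 2.345/(3.71 + 2.345) = 7.12 × 0.3873 = 2.757 V.
(Unloaded it would be 3.85 V; the load pulls it down.)

V_out ≈ 2.76 V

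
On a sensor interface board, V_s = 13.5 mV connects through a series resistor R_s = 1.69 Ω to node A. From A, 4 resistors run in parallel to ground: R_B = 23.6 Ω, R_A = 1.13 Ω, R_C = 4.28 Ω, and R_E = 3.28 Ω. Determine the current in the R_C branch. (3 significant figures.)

I ≈ 0.907 mA

Parallel bank: R_p = 1/(1/23.6 + 1/1.13 + 1/4.28 + 1/3.28) = 0.6822 Ω.
Node voltage V_A = V_s · R_p/(R_s + R_p) = 13.5 × 0.2876 = 3.882 mV.
Branch current I = V_A/R_C = 3.882/4.28 = 0.9071 mA.
(Check via current divider: I_total = 5.691 mA; share G_k/ΣG = 0.1594 → same result.)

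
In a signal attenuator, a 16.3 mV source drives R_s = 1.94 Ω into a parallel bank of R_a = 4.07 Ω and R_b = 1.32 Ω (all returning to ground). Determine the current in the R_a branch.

Combine the parallel branches: R_p = (1/4.07 + 1/1.32)⁻¹ = 0.9967 Ω.
Node voltage V_A = V_DC · R_p/(R_s + R_p) = 16.3 × 0.3394 = 5.532 mV.
Branch current I = V_A/R_a = 5.532/4.07 = 1.359 mA.

I ≈ 1.36 mA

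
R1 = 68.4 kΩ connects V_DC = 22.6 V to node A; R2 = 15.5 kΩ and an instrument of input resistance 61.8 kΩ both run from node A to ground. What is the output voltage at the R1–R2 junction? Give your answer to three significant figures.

The load sits in parallel with R2, giving an effective lower resistance R2' = R2·R_L/(R2+R_L) = 12.39 kΩ.
Now apply the divider: V_out = 22.6 × 0.1534 = 3.466 V.
(Unloaded it would be 4.18 V; the load pulls it down.)

V_out ≈ 3.47 V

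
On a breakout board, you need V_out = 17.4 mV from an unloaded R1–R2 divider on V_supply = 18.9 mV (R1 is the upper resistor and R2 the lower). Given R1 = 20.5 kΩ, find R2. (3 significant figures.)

V_out/V_supply = R2/(R1+R2) = 0.9206.
So R2 = R1 · V_out/(V_supply − V_out) = 20.5 × 17.4/(18.9 − 17.4) = 20.5 × 11.60 = 237.8 kΩ.

R2 ≈ 238 kΩ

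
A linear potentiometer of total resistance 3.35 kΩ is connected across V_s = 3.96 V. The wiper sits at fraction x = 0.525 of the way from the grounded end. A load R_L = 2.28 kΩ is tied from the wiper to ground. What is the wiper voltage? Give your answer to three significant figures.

V_out ≈ 1.52 V

Split the track: R_lower = x·R_p = 1.759 kΩ, R_upper = (1−x)·R_p = 1.591 kΩ.
(x·R_p) ‖ R_L = 0.9929 kΩ.
V_out = 3.96 × 0.9929/(1.591 + 0.9929) = 1.522 V.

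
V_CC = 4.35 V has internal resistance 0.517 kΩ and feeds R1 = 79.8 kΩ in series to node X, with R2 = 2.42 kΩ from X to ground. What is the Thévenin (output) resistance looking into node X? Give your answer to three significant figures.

R1' = 0.517 + 79.8 = 80.32 kΩ (source resistance + R1).
With V_CC suppressed (replaced by a short), R_th = R1' ‖ R2 = (80.32 × 2.42)/(80.32 + 2.42) = 2.349 kΩ.

R_th ≈ 2.35 kΩ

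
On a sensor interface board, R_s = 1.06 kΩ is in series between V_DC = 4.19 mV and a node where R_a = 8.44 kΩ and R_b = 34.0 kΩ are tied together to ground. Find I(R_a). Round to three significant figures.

I ≈ 0.429 µA

Equivalent of the parallel group: R_p = 6.762 kΩ.
Node voltage V_A = V_DC · R_p/(R_s + R_p) = 4.19 × 0.8645 = 3.622 mV.
Branch current I = V_A/R_a = 3.622/8.44 = 0.4292 µA.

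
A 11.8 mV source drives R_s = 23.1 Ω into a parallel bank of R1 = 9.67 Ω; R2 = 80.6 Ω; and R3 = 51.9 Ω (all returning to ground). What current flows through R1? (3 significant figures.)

I ≈ 0.296 mA

Combine the parallel branches: R_p = (1/9.67 + 1/80.6 + 1/51.9)⁻¹ = 7.403 Ω.
Node voltage V_A = V_CC · R_p/(R_s + R_p) = 11.8 × 0.2427 = 2.864 mV.
Branch current I = V_A/R1 = 2.864/9.67 = 0.2961 mA.
(Equivalently: I_total = 0.3869 mA, then current-divider fraction G_k/ΣG = 0.7655.)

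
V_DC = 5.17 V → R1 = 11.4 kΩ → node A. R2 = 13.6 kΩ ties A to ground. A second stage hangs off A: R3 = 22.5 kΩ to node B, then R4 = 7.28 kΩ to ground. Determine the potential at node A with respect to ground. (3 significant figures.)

The second stage (R3 + R4 = 29.78 kΩ) loads node A in parallel with R2.
R2 ‖ (R3+R4) = 9.336 kΩ.
First divider: V_A = V_DC · 9.336/(11.4 + 9.336) = 2.328 V.

V_A ≈ 2.33 V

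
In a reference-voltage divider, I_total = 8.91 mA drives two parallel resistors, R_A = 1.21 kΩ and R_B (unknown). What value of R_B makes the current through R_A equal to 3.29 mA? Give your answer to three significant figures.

In a two-way split, I_A/I_total = R_B/(R_A + R_B).
3.29/8.91 = R_B/(R_A + R_B) → R_B = R_A · (0.3692)/(1 − 0.3692) = 1.21 × 0.5854 = 0.7083 kΩ.

R_B ≈ 0.708 kΩ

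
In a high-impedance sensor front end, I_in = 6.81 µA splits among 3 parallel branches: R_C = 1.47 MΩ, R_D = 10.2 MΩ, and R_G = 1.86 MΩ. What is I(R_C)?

ΣG = 1/1.47 + 1/10.2 + 1/1.86 = 1.316.
R_C takes the fraction G_k/ΣG = 0.6803/1.316 = 0.5169, so I = 6.81 × 0.5169 = 3.520 µA.

I ≈ 3.52 µA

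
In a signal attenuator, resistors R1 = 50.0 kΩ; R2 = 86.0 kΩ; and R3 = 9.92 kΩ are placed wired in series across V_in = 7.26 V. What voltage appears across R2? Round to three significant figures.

V ≈ 4.28 V

ΣR = 50.0 + 86.0 + 9.92 = 145.9 kΩ.
Voltage divider: V = V_in · (86.00 / 145.9) = 7.26 × 0.5894 = 4.279 V.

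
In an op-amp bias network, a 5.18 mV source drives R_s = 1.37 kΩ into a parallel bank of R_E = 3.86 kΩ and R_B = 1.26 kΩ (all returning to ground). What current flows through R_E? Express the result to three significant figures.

Combine the parallel branches: R_p = (1/3.86 + 1/1.26)⁻¹ = 0.9499 kΩ.
V_A = 5.18 × 0.9499/2.320 = 2.121 mV.
I(R_E) = V_A / R_E = 2.121/3.86 = 0.5495 µA.

I ≈ 0.549 µA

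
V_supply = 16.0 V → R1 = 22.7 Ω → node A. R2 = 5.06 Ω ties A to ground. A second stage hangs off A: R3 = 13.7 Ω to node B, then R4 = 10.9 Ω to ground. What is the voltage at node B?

V_B ≈ 1.11 V

Node A sees R2 in parallel with the series input of stage 2, R3 + R4 = 24.60 Ω.
R2 ‖ (R3+R4) = 4.197 Ω.
V_A = 16.0 × 4.197/(22.7 + 4.197) = 2.497 V.
Then the unloaded second divider: V_B = V_A × R4/(R3+R4) = 2.497 × 0.4431 = 1.106 V.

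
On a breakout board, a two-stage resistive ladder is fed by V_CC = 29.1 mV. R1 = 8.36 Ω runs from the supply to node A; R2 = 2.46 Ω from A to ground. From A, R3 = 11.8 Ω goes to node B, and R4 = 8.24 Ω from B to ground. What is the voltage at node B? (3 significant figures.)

Looking into the second stage from A: R3 + R4 = 20.04 Ω appears in parallel with R2.
R2 ‖ (R3+R4) = 2.191 Ω.
First divider: V_A = V_CC · 2.191/(8.36 + 2.191) = 6.043 mV.
V_B = V_A × 0.4112 = 2.485 mV.

V_B ≈ 2.48 mV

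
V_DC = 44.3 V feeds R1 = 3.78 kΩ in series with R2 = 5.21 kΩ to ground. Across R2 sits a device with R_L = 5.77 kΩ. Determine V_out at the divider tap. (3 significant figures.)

V_out ≈ 18.6 V

First combine the lower leg with the load: R2 ‖ R_L = 2.738 kΩ.
Voltage divider with the loaded lower leg: V_out = 44.3 × 2.738/(3.78 + 2.738) = 44.3 × 0.4201 = 18.61 V.
(Unloaded it would be 25.7 V; the load pulls it down.)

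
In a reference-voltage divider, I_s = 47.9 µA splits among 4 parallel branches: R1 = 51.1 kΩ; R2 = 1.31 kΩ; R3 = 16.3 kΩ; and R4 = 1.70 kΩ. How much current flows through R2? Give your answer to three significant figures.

Total conductance ΣG = 1/51.1 + 1/1.31 + 1/16.3 + 1/1.70 = 1.433 (units of 1/kΩ).
By the current-divider rule, I = I_s · G_k/ΣG = 47.9 × 0.5329 = 25.52 µA.

I ≈ 25.5 µA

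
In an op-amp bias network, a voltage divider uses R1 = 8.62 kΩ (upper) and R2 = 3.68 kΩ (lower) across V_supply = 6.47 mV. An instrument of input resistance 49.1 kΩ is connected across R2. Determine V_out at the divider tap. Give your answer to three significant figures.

V_out ≈ 1.84 mV

The load sits in parallel with R2, giving an effective lower resistance R2' = R2·R_L/(R2+R_L) = 3.423 kΩ.
Voltage divider with the loaded lower leg: V_out = 6.47 × 3.423/(8.62 + 3.423) = 6.47 × 0.2843 = 1.839 mV.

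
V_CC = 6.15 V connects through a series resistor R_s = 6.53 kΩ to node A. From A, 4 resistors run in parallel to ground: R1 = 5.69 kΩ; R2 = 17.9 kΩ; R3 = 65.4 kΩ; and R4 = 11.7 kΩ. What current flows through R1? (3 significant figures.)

I ≈ 0.341 mA

Combine the parallel branches: R_p = (1/5.69 + 1/17.9 + 1/65.4 + 1/11.7)⁻¹ = 3.009 kΩ.
Node voltage V_A = V_CC · R_p/(R_s + R_p) = 6.15 × 0.3154 = 1.940 V.
I(R1) = V_A / R1 = 1.940/5.69 = 0.3409 mA.
(Equivalently: I_total = 0.6447 mA, then current-divider fraction G_k/ΣG = 0.5288.)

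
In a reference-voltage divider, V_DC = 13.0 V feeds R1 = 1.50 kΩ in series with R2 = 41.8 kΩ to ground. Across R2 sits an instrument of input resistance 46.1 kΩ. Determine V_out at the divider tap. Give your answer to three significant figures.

V_out ≈ 12.2 V

R2 ‖ R_L = (41.8 × 46.1)/(41.8 + 46.1) = 21.92 kΩ.
Then V_out = V_DC · R2'/(R1 + R2') = 13.0 × 21.92/23.42 = 12.17 V.
(Unloaded it would be 12.5 V; the load pulls it down.)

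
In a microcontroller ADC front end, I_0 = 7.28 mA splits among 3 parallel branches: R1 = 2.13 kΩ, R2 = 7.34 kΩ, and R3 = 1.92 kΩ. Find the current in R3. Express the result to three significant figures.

Total conductance ΣG = 1/2.13 + 1/7.34 + 1/1.92 = 1.127 (units of 1/kΩ).
Current divider: I(R3) = I_0 · G_k/ΣG = 7.28 × (0.5208/1.127) = 7.28 × 0.4623 = 3.366 mA.

I ≈ 3.37 mA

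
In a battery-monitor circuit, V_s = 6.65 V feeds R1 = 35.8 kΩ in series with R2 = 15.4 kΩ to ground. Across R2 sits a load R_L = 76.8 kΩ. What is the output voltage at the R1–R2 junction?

R2 ‖ R_L = (15.4 × 76.8)/(15.4 + 76.8) = 12.83 kΩ.
Now apply the divider: V_out = 6.65 × 0.2638 = 1.754 V.
(Unloaded it would be 2.00 V; the load pulls it down.)

V_out ≈ 1.75 V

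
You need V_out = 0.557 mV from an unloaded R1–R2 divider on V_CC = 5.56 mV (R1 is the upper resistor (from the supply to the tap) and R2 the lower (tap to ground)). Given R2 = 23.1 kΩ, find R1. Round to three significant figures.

R1 ≈ 207 kΩ

The divider ratio is R2/(R1+R2) = 0.557/5.56 = 0.1002.
Rearranging, R1 = R2·(1−k)/k = 23.1 × 8.982 = 207.5 kΩ.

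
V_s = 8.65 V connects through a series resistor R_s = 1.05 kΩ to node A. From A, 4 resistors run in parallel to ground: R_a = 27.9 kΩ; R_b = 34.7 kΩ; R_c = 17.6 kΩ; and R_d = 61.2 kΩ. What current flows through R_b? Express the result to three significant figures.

I ≈ 0.218 mA

Equivalent of the parallel group: R_p = 7.256 kΩ.
V_A by voltage divider: V_A = 8.65 × 7.256/(1.05 + 7.256) = 7.557 V.
Branch current I = V_A/R_b = 7.557/34.7 = 0.2178 mA.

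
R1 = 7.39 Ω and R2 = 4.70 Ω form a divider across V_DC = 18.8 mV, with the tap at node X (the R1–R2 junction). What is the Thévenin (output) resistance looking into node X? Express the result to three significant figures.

R_th ≈ 2.87 Ω

Looking into X with the source shorted: R_th = R1·R2/(R1+R2) = 7.390 × 4.70/12.09 = 2.873 Ω.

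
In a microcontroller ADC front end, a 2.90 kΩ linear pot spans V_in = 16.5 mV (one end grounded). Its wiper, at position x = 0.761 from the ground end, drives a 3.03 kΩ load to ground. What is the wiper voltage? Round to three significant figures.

Split the track: R_lower = x·R_p = 2.207 kΩ, R_upper = (1−x)·R_p = 0.6931 kΩ.
Lower segment in parallel with the load: 2.207 ‖ 3.03 = 1.277 kΩ.
Then V_out = V_in · 1.277/(0.6931 + 1.277) = 10.69 mV.

V_out ≈ 10.7 mV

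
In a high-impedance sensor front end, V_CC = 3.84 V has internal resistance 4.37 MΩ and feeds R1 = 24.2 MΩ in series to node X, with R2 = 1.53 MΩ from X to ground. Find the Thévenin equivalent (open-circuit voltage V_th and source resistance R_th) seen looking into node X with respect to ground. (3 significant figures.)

R1' = 4.37 + 24.2 = 28.57 MΩ (source resistance + R1).
Open-circuit (no load on X): V_th = V_CC · R2/(R1' + R2) = 3.84 × 1.53/(28.57 + 1.53) = 0.1952 V.
Looking into X with the source shorted: R_th = R1'·R2/(R1'+R2) = 28.57 × 1.53/30.10 = 1.452 MΩ.

V_th ≈ 0.195 V, R_th ≈ 1.45 MΩ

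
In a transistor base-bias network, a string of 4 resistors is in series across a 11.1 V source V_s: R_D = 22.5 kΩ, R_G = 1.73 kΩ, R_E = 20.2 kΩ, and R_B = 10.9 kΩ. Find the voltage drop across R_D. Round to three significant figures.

Series total: ΣR = 22.5 + 1.73 + 20.2 + 10.9 = 55.33 kΩ.
V = V_s · R/ΣR = 11.1 × 0.4067 = 4.514 V.

V ≈ 4.51 V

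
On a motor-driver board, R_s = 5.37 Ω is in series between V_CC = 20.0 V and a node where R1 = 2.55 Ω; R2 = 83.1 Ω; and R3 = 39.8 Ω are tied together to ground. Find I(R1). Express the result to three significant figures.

Combine the parallel branches: R_p = (1/2.55 + 1/83.1 + 1/39.8)⁻¹ = 2.329 Ω.
Node voltage V_A = V_CC · R_p/(R_s + R_p) = 20.0 × 0.3025 = 6.051 V.
I(R1) = V_A / R1 = 6.051/2.55 = 2.373 A.

I ≈ 2.37 A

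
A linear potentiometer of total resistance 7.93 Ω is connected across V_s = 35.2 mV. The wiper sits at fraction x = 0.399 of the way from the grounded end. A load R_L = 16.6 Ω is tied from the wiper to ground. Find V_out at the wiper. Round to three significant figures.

Split the track: R_lower = x·R_p = 3.164 Ω, R_upper = (1−x)·R_p = 4.766 Ω.
Lower segment in parallel with the load: 3.164 ‖ 16.6 = 2.658 Ω.
V_out = 35.2 × 2.658/(4.766 + 2.658) = 12.60 mV.

V_out ≈ 12.6 mV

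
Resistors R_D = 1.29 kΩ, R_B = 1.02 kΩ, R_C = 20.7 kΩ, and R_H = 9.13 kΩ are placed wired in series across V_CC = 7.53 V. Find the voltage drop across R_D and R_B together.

V ≈ 0.541 V

ΣR = 1.29 + 1.02 + 20.7 + 9.13 = 32.14 kΩ.
R_{R_D..R_B} = 1.29 + 1.02 = 2.310 kΩ.
By the voltage-divider rule, V = 7.53 × 2.310/32.14 = 0.5412 V.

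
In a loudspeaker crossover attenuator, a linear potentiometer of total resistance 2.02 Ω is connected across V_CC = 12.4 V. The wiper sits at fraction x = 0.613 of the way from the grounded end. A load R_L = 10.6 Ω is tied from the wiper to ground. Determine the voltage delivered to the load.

V_out ≈ 7.27 V

Lower segment x·R_p = 1.238 Ω; upper segment (1−x)·R_p = 0.7817 Ω.
Lower segment in parallel with the load: 1.238 ‖ 10.6 = 1.109 Ω.
V_out = 12.4 × 1.109/(0.7817 + 1.109) = 7.272 V.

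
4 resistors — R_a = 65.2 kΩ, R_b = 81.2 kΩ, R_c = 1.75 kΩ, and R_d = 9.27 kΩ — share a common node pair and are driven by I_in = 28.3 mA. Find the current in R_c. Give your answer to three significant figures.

I ≈ 22.9 mA

Total conductance ΣG = 1/65.2 + 1/81.2 + 1/1.75 + 1/9.27 = 0.7070 (units of 1/kΩ).
R_c takes the fraction G_k/ΣG = 0.5714/0.7070 = 0.8083, so I = 28.3 × 0.8083 = 22.87 mA.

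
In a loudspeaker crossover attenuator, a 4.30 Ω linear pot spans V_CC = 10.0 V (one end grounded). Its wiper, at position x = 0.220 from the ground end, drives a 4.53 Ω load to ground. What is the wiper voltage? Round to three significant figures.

Split the track: R_lower = x·R_p = 0.9460 Ω, R_upper = (1−x)·R_p = 3.354 Ω.
Lower segment in parallel with the load: 0.9460 ‖ 4.53 = 0.7826 Ω.
Loaded-divider output: V_out = 10.0 × 0.1892 = 1.892 V.

V_out ≈ 1.89 V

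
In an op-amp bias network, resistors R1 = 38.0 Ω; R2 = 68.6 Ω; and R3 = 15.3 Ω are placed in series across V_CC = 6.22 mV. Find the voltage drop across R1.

V ≈ 1.94 mV

Series total: ΣR = 38.0 + 68.6 + 15.3 = 121.9 Ω.
V = V_CC · R/ΣR = 6.22 × 0.3117 = 1.939 mV.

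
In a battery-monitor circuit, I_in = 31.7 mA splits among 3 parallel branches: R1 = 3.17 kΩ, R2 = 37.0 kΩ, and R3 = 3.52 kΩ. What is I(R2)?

I ≈ 1.37 mA

Conductances: ΣG = 1/3.17 + 1/37.0 + 1/3.52 = 0.6266 (1/kΩ).
Current divider: I(R2) = I_in · G_k/ΣG = 31.7 × (0.02703/0.6266) = 31.7 × 0.04313 = 1.367 mA.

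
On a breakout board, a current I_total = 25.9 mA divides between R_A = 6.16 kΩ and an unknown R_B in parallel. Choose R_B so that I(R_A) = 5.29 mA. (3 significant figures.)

R_B ≈ 1.58 kΩ

In a two-way split, I_A/I_total = R_B/(R_A + R_B).
5.29/25.9 = R_B/(R_A + R_B) → R_B = R_A · (0.2042)/(1 − 0.2042) = 6.16 × 0.2567 = 1.581 kΩ.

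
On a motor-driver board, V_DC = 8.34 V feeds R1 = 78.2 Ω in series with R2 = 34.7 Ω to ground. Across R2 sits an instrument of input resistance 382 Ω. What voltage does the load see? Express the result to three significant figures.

R2 ‖ R_L = (34.7 × 382)/(34.7 + 382) = 31.81 Ω.
Voltage divider with the loaded lower leg: V_out = 8.34 × 31.81/(78.2 + 31.81) = 8.34 × 0.2892 = 2.412 V.

V_out ≈ 2.41 V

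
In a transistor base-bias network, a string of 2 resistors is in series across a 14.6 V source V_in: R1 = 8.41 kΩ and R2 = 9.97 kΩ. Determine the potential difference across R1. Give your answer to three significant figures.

ΣR = 8.41 + 9.97 = 18.38 kΩ.
Voltage divider: V = V_in · (8.410 / 18.38) = 14.6 × 0.4576 = 6.680 V.

V ≈ 6.68 V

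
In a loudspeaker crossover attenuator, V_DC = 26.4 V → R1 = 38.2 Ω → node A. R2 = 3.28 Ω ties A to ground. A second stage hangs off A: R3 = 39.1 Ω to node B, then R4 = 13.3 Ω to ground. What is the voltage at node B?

The second stage (R3 + R4 = 52.40 Ω) loads node A in parallel with R2.
Effective lower resistance at A: R2 ‖ 52.40 = 3.087 Ω.
So V_A = 26.4 × 0.07476 = 1.974 V.
Stage 2 is unloaded, so V_B = V_A · R4/(R3+R4) = 1.974 × 13.3/52.40 = 0.5010 V.

V_B ≈ 0.501 V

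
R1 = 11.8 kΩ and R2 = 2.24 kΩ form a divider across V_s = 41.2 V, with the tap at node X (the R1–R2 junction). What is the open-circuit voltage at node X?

V_th is the unloaded tap voltage: V_s · R2/(R1+R2) = 41.2 × 0.1595 = 6.573 V.

V_th ≈ 6.57 V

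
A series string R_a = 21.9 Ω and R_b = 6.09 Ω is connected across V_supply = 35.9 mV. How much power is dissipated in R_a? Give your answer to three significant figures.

Series current I = V_supply/ΣR = 35.9/27.99 = 1.283 mA.
P(R_a) = I²·R_a = (1.283)² × 21.9 = 36.03 µW.

P ≈ 36.0 µW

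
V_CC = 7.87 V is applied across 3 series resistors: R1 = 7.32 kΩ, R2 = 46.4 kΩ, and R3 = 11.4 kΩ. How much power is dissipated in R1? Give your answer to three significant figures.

Series current I = V_CC/ΣR = 7.87/65.12 = 0.1209 mA.
V(R1) = I·R = 0.8846 V; P = V·I = 0.8846 × 0.1209 = 0.1069 mW.

P ≈ 0.107 mW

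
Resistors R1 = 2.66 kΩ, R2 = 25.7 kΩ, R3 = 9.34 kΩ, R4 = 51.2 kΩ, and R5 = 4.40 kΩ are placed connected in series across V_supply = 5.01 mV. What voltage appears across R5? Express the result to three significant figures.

Total series resistance ΣR = 2.66 + 25.7 + 9.34 + 51.2 + 4.40 = 93.30 kΩ.
By the voltage-divider rule, V = 5.01 × 4.400/93.30 = 0.2363 mV.

V ≈ 0.236 mV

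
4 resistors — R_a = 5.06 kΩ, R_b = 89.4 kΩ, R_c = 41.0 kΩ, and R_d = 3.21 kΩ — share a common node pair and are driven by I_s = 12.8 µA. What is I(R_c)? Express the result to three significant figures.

Total conductance ΣG = 1/5.06 + 1/89.4 + 1/41.0 + 1/3.21 = 0.5447 (units of 1/kΩ).
R_c takes the fraction G_k/ΣG = 0.02439/0.5447 = 0.04477, so I = 12.8 × 0.04477 = 0.5731 µA.

I ≈ 0.573 µA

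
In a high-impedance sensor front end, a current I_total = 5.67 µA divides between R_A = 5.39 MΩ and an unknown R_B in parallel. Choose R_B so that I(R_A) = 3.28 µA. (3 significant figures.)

R_B ≈ 7.40 MΩ

The fraction through R_A equals R_B/(R_A+R_B).
3.28/5.67 = R_B/(R_A + R_B) → R_B = R_A · (0.5785)/(1 − 0.5785) = 5.39 × 1.372 = 7.397 MΩ.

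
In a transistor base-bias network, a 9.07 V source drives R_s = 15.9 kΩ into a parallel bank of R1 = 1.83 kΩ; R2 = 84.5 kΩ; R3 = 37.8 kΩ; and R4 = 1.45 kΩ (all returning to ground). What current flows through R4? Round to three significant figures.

I ≈ 0.294 mA

Parallel bank: R_p = 1/(1/1.83 + 1/84.5 + 1/37.8 + 1/1.45) = 0.7847 kΩ.
V_A by voltage divider: V_A = 9.07 × 0.7847/(15.9 + 0.7847) = 0.4266 V.
I(R4) = V_A / R4 = 0.4266/1.45 = 0.2942 mA.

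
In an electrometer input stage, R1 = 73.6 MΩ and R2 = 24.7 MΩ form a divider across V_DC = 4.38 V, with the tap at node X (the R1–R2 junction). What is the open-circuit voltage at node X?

V_th ≈ 1.10 V

With X open, the divider is unloaded: V_th = 4.38 × 24.7/98.30 = 1.101 V.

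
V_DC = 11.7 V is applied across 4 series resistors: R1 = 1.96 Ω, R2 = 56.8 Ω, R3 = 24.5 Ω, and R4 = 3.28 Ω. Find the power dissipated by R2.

P ≈ 1.04 W

Series current I = V_DC/ΣR = 11.7/86.54 = 0.1352 A.
V(R2) = I·R = 7.679 V; P = V·I = 7.679 × 0.1352 = 1.038 W.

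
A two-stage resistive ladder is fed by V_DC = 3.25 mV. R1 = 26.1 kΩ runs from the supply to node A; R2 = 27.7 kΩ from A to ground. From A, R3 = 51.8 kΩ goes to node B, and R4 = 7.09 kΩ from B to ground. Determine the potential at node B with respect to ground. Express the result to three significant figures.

Node A sees R2 in parallel with the series input of stage 2, R3 + R4 = 58.89 kΩ.
R2 ‖ (R3+R4) = 18.84 kΩ.
So V_A = 3.25 × 0.4192 = 1.362 mV.
V_B = V_A × 0.1204 = 0.1640 mV.

V_B ≈ 0.164 mV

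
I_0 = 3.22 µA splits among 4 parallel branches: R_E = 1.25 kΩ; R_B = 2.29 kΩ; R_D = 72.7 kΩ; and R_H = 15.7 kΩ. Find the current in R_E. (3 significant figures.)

ΣG = 1/1.25 + 1/2.29 + 1/72.7 + 1/15.7 = 1.314.
R_E takes the fraction G_k/ΣG = 0.8000/1.314 = 0.6088, so I = 3.22 × 0.6088 = 1.960 µA.

I ≈ 1.96 µA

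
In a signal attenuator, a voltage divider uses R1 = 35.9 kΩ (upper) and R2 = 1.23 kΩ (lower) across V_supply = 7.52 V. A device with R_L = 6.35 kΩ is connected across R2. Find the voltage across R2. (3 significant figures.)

First combine the lower leg with the load: R2 ‖ R_L = 1.030 kΩ.
Voltage divider with the loaded lower leg: V_out = 7.52 × 1.030/(35.9 + 1.030) = 7.52 × 0.02790 = 0.2098 V.

V_out ≈ 0.210 V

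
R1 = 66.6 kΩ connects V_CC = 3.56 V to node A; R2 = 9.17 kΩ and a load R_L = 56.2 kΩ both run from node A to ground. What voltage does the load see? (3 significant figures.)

First combine the lower leg with the load: R2 ‖ R_L = 7.884 kΩ.
Voltage divider with the loaded lower leg: V_out = 3.56 × 7.884/(66.6 + 7.884) = 3.56 × 0.1058 = 0.3768 V.

V_out ≈ 0.377 V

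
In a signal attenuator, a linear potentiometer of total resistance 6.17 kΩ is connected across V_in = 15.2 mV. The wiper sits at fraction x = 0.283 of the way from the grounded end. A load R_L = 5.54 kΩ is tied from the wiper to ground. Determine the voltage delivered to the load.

V_out ≈ 3.51 mV

The pot divides into 4.424 kΩ above the wiper and 1.746 kΩ below.
R_L loads the lower segment: effective lower R = 1.328 kΩ.
Loaded-divider output: V_out = 15.2 × 0.2308 = 3.509 mV.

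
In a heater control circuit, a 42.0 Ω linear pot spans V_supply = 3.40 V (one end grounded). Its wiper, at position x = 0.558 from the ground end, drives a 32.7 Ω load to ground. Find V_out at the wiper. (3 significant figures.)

Lower segment x·R_p = 23.44 Ω; upper segment (1−x)·R_p = 18.56 Ω.
(x·R_p) ‖ R_L = 13.65 Ω.
Then V_out = V_supply · 13.65/(18.56 + 13.65) = 1.441 V.

V_out ≈ 1.44 V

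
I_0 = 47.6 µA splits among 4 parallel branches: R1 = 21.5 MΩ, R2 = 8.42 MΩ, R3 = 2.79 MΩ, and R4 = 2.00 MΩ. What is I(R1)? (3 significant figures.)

I ≈ 2.16 µA

Total conductance ΣG = 1/21.5 + 1/8.42 + 1/2.79 + 1/2.00 = 1.024 (units of 1/MΩ).
Current divider: I(R1) = I_0 · G_k/ΣG = 47.6 × (0.04651/1.024) = 47.6 × 0.04543 = 2.163 µA.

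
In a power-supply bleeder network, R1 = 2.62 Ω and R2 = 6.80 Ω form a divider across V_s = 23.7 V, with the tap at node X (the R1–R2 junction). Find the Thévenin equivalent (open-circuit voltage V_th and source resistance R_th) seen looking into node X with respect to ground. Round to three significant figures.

Open-circuit (no load on X): V_th = V_s · R2/(R1 + R2) = 23.7 × 6.80/(2.620 + 6.80) = 17.11 V.
Zeroing V_s shorts the top of R1 to ground, so R_th = R1 ‖ R2 = 1.891 Ω.

V_th ≈ 17.1 V, R_th ≈ 1.89 Ω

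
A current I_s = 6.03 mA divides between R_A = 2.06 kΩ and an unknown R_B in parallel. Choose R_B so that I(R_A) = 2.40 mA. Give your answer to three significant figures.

The fraction through R_A equals R_B/(R_A+R_B).
With f = 0.3980, R_B = R_A · f/(1−f) = 2.06 × 0.6612 = 1.362 kΩ.

R_B ≈ 1.36 kΩ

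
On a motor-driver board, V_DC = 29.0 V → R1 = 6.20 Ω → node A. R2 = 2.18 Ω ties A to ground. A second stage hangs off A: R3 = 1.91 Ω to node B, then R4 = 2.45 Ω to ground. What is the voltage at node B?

V_B ≈ 3.09 V

Node A sees R2 in parallel with the series input of stage 2, R3 + R4 = 4.360 Ω.
R2 ‖ (R3+R4) = 1.453 Ω.
First divider: V_A = V_DC · 1.453/(6.20 + 1.453) = 5.507 V.
V_B = V_A × 0.5619 = 3.095 V.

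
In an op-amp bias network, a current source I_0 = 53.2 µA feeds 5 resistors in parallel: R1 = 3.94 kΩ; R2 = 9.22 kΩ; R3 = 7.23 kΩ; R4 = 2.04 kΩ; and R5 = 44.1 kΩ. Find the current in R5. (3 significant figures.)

Total conductance ΣG = 1/3.94 + 1/9.22 + 1/7.23 + 1/2.04 + 1/44.1 = 1.013 (units of 1/kΩ).
Current divider: I(R5) = I_0 · G_k/ΣG = 53.2 × (0.02268/1.013) = 53.2 × 0.02237 = 1.190 µA.

I ≈ 1.19 µA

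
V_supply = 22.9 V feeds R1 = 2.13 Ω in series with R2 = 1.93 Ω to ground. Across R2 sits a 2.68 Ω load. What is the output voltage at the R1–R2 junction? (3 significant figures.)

V_out ≈ 7.90 V

The load sits in parallel with R2, giving an effective lower resistance R2' = R2·R_L/(R2+R_L) = 1.122 Ω.
Now apply the divider: V_out = 22.9 × 0.3450 = 7.901 V.
(Unloaded it would be 10.9 V; the load pulls it down.)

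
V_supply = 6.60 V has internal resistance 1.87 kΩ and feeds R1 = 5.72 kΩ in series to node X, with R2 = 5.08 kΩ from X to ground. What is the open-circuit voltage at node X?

V_th ≈ 2.65 V

R1' = 1.87 + 5.72 = 7.590 kΩ (source resistance + R1).
V_th is the unloaded tap voltage: V_supply · R2/(R1'+R2) = 6.60 × 0.4009 = 2.646 V.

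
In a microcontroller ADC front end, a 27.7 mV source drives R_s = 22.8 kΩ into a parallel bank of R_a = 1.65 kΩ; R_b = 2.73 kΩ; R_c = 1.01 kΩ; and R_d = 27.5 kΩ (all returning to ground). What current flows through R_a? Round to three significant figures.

Combine the parallel branches: R_p = (1/1.65 + 1/2.73 + 1/1.01 + 1/27.5)⁻¹ = 0.5003 kΩ.
Node voltage V_A = V_supply · R_p/(R_s + R_p) = 27.7 × 0.02147 = 0.5948 mV.
I(R_a) = V_A / R_a = 0.5948/1.65 = 0.3605 µA.
(Equivalently: I_total = 1.189 µA, then current-divider fraction G_k/ΣG = 0.3032.)

I ≈ 0.360 µA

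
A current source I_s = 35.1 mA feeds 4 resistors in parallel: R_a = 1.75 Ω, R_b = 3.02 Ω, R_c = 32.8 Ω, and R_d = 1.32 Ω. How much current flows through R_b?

Total conductance ΣG = 1/1.75 + 1/3.02 + 1/32.8 + 1/1.32 = 1.691 (units of 1/Ω).
Current divider: I(R_b) = I_s · G_k/ΣG = 35.1 × (0.3311/1.691) = 35.1 × 0.1959 = 6.875 mA.

I ≈ 6.87 mA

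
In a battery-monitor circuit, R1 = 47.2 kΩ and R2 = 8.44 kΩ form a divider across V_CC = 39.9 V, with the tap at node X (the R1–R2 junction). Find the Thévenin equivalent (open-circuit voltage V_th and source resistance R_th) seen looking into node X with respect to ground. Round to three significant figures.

V_th ≈ 6.05 V, R_th ≈ 7.16 kΩ

V_th is the unloaded tap voltage: V_CC · R2/(R1+R2) = 39.9 × 0.1517 = 6.052 V.
Zeroing V_CC shorts the top of R1 to ground, so R_th = R1 ‖ R2 = 7.160 kΩ.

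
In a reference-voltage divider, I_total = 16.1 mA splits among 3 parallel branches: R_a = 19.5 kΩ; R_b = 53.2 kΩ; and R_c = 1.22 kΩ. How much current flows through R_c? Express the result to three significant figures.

I ≈ 14.8 mA

Conductances: ΣG = 1/19.5 + 1/53.2 + 1/1.22 = 0.8898 (1/kΩ).
R_c takes the fraction G_k/ΣG = 0.8197/0.8898 = 0.9212, so I = 16.1 × 0.9212 = 14.83 mA.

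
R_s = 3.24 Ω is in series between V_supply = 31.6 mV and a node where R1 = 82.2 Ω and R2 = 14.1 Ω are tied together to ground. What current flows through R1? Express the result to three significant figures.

Parallel bank: R_p = 1/(1/82.2 + 1/14.1) = 12.04 Ω.
V_A by voltage divider: V_A = 31.6 × 12.04/(3.24 + 12.04) = 24.90 mV.
I(R1) = V_A / R1 = 24.90/82.2 = 0.3029 mA.

I ≈ 0.303 mA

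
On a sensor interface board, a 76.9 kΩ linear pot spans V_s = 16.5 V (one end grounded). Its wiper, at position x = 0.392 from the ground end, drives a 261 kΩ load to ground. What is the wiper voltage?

Lower segment x·R_p = 30.14 kΩ; upper segment (1−x)·R_p = 46.76 kΩ.
Lower segment in parallel with the load: 30.14 ‖ 261 = 27.02 kΩ.
Loaded-divider output: V_out = 16.5 × 0.3663 = 6.044 V.

V_out ≈ 6.04 V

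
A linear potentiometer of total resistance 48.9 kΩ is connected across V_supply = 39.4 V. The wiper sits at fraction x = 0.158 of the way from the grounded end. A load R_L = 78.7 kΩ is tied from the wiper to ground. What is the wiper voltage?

The pot divides into 41.17 kΩ above the wiper and 7.726 kΩ below.
Lower segment in parallel with the load: 7.726 ‖ 78.7 = 7.036 kΩ.
Loaded-divider output: V_out = 39.4 × 0.1459 = 5.750 V.

V_out ≈ 5.75 V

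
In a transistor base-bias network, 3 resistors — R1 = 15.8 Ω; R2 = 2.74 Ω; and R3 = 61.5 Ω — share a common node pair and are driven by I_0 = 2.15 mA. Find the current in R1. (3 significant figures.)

I ≈ 0.306 mA

Total conductance ΣG = 1/15.8 + 1/2.74 + 1/61.5 = 0.4445 (units of 1/Ω).
R1 takes the fraction G_k/ΣG = 0.06329/0.4445 = 0.1424, so I = 2.15 × 0.1424 = 0.3061 mA.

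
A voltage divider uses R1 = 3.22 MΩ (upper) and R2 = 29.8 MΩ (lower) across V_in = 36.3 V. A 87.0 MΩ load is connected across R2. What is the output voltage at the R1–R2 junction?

R2 ‖ R_L = (29.8 × 87.0)/(29.8 + 87.0) = 22.20 MΩ.
Then V_out = V_in · R2'/(R1 + R2') = 36.3 × 22.20/25.42 = 31.70 V.

V_out ≈ 31.7 V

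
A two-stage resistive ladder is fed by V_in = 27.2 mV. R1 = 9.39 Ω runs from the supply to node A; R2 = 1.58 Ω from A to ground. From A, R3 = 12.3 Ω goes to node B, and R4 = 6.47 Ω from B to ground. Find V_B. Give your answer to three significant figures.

V_B ≈ 1.26 mV

The second stage (R3 + R4 = 18.77 Ω) loads node A in parallel with R2.
Effective lower resistance at A: R2 ‖ 18.77 = 1.457 Ω.
So V_A = 27.2 × 0.1343 = 3.654 mV.
Stage 2 is unloaded, so V_B = V_A · R4/(R3+R4) = 3.654 × 6.47/18.77 = 1.260 mV.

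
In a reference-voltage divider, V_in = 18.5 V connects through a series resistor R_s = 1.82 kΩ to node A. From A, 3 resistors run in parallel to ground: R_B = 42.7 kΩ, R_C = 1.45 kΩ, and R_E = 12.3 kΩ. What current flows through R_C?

I ≈ 5.22 mA

Combine the parallel branches: R_p = (1/42.7 + 1/1.45 + 1/12.3)⁻¹ = 1.259 kΩ.
V_A = 18.5 × 1.259/3.079 = 7.564 V.
Branch current I = V_A/R_C = 7.564/1.45 = 5.217 mA.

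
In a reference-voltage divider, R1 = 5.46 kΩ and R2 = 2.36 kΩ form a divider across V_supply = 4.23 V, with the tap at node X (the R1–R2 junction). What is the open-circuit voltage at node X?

V_th ≈ 1.28 V

With X open, the divider is unloaded: V_th = 4.23 × 2.36/7.820 = 1.277 V.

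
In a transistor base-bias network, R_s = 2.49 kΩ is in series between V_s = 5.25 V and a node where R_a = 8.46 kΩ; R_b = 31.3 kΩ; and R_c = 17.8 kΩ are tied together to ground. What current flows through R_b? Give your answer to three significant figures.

Combine the parallel branches: R_p = (1/8.46 + 1/31.3 + 1/17.8)⁻¹ = 4.847 kΩ.
V_A = 5.25 × 4.847/7.337 = 3.468 V.
I(R_b) = V_A / R_b = 3.468/31.3 = 0.1108 mA.

I ≈ 0.111 mA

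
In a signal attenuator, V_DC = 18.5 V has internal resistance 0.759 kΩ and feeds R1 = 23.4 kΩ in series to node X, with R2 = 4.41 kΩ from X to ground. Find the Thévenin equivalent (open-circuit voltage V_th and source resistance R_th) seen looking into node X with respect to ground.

V_th ≈ 2.86 V, R_th ≈ 3.73 kΩ

R1' = 0.759 + 23.4 = 24.16 kΩ (source resistance + R1).
V_th is the unloaded tap voltage: V_DC · R2/(R1'+R2) = 18.5 × 0.1544 = 2.856 V.
Looking into X with the source shorted: R_th = R1'·R2/(R1'+R2) = 24.16 × 4.41/28.57 = 3.729 kΩ.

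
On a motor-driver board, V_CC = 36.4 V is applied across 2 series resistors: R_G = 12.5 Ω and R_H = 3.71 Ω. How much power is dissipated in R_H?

ΣR = 16.21 Ω → I = 36.4/16.21 = 2.246 A.
V(R_H) = I·R = 8.331 V; P = V·I = 8.331 × 2.246 = 18.71 W.

P ≈ 18.7 W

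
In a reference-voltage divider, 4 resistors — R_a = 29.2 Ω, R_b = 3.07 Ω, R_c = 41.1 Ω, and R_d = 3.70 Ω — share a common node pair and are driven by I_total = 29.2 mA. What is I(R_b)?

Conductances: ΣG = 1/29.2 + 1/3.07 + 1/41.1 + 1/3.70 = 0.6546 (1/Ω).
R_b takes the fraction G_k/ΣG = 0.3257/0.6546 = 0.4976, so I = 29.2 × 0.4976 = 14.53 mA.

I ≈ 14.5 mA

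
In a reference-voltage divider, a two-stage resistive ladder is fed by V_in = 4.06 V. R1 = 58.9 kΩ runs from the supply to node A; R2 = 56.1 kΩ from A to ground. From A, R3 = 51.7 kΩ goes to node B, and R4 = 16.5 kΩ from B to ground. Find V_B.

V_B ≈ 0.337 V

Looking into the second stage from A: R3 + R4 = 68.20 kΩ appears in parallel with R2.
Effective lower resistance at A: R2 ‖ 68.20 = 30.78 kΩ.
So V_A = 4.06 × 0.3432 = 1.393 V.
Then the unloaded second divider: V_B = V_A × R4/(R3+R4) = 1.393 × 0.2419 = 0.3371 V.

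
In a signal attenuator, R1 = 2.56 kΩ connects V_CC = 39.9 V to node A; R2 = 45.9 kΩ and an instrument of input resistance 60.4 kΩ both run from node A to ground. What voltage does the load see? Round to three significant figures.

V_out ≈ 36.3 V

R2 ‖ R_L = (45.9 × 60.4)/(45.9 + 60.4) = 26.08 kΩ.
Then V_out = V_CC · R2'/(R1 + R2') = 39.9 × 26.08/28.64 = 36.33 V.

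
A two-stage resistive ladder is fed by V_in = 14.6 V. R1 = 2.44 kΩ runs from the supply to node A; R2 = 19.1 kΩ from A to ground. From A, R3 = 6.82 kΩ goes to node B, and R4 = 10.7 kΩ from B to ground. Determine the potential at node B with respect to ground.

Looking into the second stage from A: R3 + R4 = 17.52 kΩ appears in parallel with R2.
Effective lower resistance at A: R2 ‖ 17.52 = 9.138 kΩ.
So V_A = 14.6 × 0.7893 = 11.52 V.
Stage 2 is unloaded, so V_B = V_A · R4/(R3+R4) = 11.52 × 10.7/17.52 = 7.038 V.

V_B ≈ 7.04 V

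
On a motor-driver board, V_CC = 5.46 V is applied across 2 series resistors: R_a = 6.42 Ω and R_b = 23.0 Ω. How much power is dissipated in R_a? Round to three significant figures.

P ≈ 0.221 W

Series current I = V_CC/ΣR = 5.46/29.42 = 0.1856 A.
P(R_a) = I²·R_a = (0.1856)² × 6.42 = 0.2211 W.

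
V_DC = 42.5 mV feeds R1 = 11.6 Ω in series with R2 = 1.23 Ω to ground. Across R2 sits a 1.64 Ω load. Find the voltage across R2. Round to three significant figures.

V_out ≈ 2.43 mV

The load sits in parallel with R2, giving an effective lower resistance R2' = R2·R_L/(R2+R_L) = 0.7029 Ω.
Then V_out = V_DC · R2'/(R1 + R2') = 42.5 × 0.7029/12.30 = 2.428 mV.
(Unloaded it would be 4.07 mV; the load pulls it down.)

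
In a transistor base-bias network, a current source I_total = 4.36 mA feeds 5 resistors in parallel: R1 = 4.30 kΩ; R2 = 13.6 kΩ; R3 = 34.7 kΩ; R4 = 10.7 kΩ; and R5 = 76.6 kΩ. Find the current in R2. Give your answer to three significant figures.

Total conductance ΣG = 1/4.30 + 1/13.6 + 1/34.7 + 1/10.7 + 1/76.6 = 0.4414 (units of 1/kΩ).
R2 takes the fraction G_k/ΣG = 0.07353/0.4414 = 0.1666, so I = 4.36 × 0.1666 = 0.7263 mA.

I ≈ 0.726 mA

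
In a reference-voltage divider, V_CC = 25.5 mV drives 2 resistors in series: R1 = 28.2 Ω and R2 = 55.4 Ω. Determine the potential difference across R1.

Series total: ΣR = 28.2 + 55.4 = 83.60 Ω.
V = V_CC · R/ΣR = 25.5 × 0.3373 = 8.602 mV.

V ≈ 8.60 mV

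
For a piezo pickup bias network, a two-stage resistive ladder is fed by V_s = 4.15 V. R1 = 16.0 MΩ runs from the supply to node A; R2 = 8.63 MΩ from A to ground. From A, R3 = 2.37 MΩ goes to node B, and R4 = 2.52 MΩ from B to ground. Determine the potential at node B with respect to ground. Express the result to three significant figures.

V_B ≈ 0.349 V

Looking into the second stage from A: R3 + R4 = 4.890 MΩ appears in parallel with R2.
Effective lower resistance at A: R2 ‖ 4.890 = 3.121 MΩ.
First divider: V_A = V_s · 3.121/(16.0 + 3.121) = 0.6774 V.
V_B = V_A × 0.5153 = 0.3491 V.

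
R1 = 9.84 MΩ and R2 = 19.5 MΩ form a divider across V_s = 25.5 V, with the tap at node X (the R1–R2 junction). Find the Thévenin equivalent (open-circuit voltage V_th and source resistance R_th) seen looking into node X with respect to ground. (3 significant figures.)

V_th ≈ 16.9 V, R_th ≈ 6.54 MΩ

Open-circuit (no load on X): V_th = V_s · R2/(R1 + R2) = 25.5 × 19.5/(9.840 + 19.5) = 16.95 V.
With V_s suppressed (replaced by a short), R_th = R1 ‖ R2 = (9.840 × 19.5)/(9.840 + 19.5) = 6.540 MΩ.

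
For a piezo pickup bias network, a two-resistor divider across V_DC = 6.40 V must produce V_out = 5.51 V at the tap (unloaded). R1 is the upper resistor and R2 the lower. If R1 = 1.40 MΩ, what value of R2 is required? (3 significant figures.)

R2 ≈ 8.67 MΩ

The divider ratio is R2/(R1+R2) = 5.51/6.40 = 0.8609.
So R2 = R1 · V_out/(V_DC − V_out) = 1.40 × 5.51/(6.40 − 5.51) = 1.40 × 6.191 = 8.667 MΩ.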